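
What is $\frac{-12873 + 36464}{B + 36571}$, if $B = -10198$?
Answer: $\frac{23591}{26373} \approx 0.89451$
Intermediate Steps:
$\frac{-12873 + 36464}{B + 36571} = \frac{-12873 + 36464}{-10198 + 36571} = \frac{23591}{26373}$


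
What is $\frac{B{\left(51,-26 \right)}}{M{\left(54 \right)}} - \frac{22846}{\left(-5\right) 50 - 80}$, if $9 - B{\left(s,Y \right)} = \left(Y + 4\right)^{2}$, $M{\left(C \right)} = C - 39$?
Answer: $\frac{2066}{55} \approx 37.564$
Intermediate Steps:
$M{\left(C \right)} = -39 + C$
$B{\left(s,Y \right)} = 9 - \left(4 + Y\right)^{2}$ ($B{\left(s,Y \right)} = 9 - \left(Y + 4\right)^{2} = 9 - \left(4 + Y\right)^{2}$)
$\frac{B{\left(51,-26 \right)}}{M{\left(54 \right)}} - \frac{22846}{\left(-5\right) 50 - 80} = \frac{9 - \left(4 - 26\right)^{2}}{-39 + 54} - \frac{22846}{\left(-5\right) 50 - 80} = \frac{9 - \left(-22\right)^{2}}{15} - \frac{22846}{-250 - 80} = \left(9 - 484\right) \frac{1}{15} - \frac{22846}{-330} = \left(9 - 484\right) \frac{1}{15} - - \frac{11423}{165} = \left(-475\right) \frac{1}{15} + \frac{11423}{165} = - \frac{95}{3} + \frac{11423}{165} = \frac{2066}{55}$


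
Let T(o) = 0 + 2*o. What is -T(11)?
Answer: -22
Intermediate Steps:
T(o) = 2*o
-T(11) = -2*11 = -1*22 = -22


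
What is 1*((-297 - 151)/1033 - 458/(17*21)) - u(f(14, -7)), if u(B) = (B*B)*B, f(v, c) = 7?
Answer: -127124933/368781 ≈ -344.72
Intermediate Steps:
u(B) = B³ (u(B) = B²*B = B³)
1*((-297 - 151)/1033 - 458/(17*21)) - u(f(14, -7)) = 1*((-297 - 151)/1033 - 458/(17*21)) - 1*7³ = 1*(-448*1/1033 - 458/357) - 1*343 = 1*(-448/1033 - 458*1/357) - 343 = 1*(-448/1033 - 458/357) - 343 = 1*(-633050/368781) - 343 = -633050/368781 - 343 = -127124933/368781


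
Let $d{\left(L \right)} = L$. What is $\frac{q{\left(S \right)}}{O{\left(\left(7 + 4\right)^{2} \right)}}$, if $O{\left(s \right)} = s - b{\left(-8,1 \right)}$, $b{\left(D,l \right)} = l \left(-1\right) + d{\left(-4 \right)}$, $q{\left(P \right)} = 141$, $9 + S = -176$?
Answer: $\frac{47}{42} \approx 1.119$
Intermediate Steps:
$S = -185$ ($S = -9 - 176 = -185$)
$b{\left(D,l \right)} = -4 - l$ ($b{\left(D,l \right)} = l \left(-1\right) - 4 = - l - 4 = -4 - l$)
$O{\left(s \right)} = 5 + s$ ($O{\left(s \right)} = s - \left(-4 - 1\right) = s - -5 = s + 5 = 5 + s$)
$\frac{q{\left(S \right)}}{O{\left(\left(7 + 4\right)^{2} \right)}} = \frac{141}{5 + \left(7 + 4\right)^{2}} = \frac{141}{5 + 11^{2}} = \frac{141}{5 + 121} = \frac{141}{126} = 141 \cdot \frac{1}{126} = \frac{47}{42}$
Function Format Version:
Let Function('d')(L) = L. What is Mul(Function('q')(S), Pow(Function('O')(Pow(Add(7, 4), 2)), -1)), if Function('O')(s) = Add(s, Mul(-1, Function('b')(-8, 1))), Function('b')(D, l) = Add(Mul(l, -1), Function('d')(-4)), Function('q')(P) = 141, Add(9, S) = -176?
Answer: Rational(47, 42) ≈ 1.1190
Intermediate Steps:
S = -185 (S = Add(-9, -176) = -185)
Function('b')(D, l) = Add(-4, Mul(-1, l)) (Function('b')(D, l) = Add(Mul(l, -1), -4) = Add(Mul(-1, l), -4) = Add(-4, Mul(-1, l)))
Function('O')(s) = Add(5, s) (Function('O')(s) = Add(s, Mul(-1, Add(-4, Mul(-1, 1)))) = Add(s, Mul(-1, Add(-4, -1))) = Add(s, Mul(-1, -5)) = Add(s, 5) = Add(5, s))
Mul(Function('q')(S), Pow(Function('O')(Pow(Add(7, 4), 2)), -1)) = Mul(141, Pow(Add(5, Pow(Add(7, 4), 2)), -1)) = Mul(141, Pow(Add(5, Pow(11, 2)), -1)) = Mul(141, Pow(Add(5, 121), -1)) = Mul(141, Pow(126, -1)) = Mul(141, Rational(1, 126)) = Rational(47, 42)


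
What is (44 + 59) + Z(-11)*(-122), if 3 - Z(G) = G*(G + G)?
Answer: 29261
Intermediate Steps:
Z(G) = 3 - 2*G² (Z(G) = 3 - G*(G + G) = 3 - G*2*G = 3 - 2*G²)
(44 + 59) + Z(-11)*(-122) = (44 + 59) + (3 - 2*(-11)²)*(-122) = 103 + (3 - 2*121)*(-122) = 103 + (3 - 242)*(-122) = 103 - 239*(-122) = 103 + 29158 = 29261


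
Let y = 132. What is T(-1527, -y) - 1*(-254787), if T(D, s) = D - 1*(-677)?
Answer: 253937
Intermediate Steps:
T(D, s) = 677 + D (T(D, s) = D + 677 = 677 + D)
T(-1527, -y) - 1*(-254787) = (677 - 1527) - 1*(-254787) = -850 + 254787 = 253937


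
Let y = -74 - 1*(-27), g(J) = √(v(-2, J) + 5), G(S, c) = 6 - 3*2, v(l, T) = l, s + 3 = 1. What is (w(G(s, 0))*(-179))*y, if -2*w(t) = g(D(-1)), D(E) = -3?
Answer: -8413*√3/2 ≈ -7285.9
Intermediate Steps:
s = -2 (s = -3 + 1 = -2)
G(S, c) = 0 (G(S, c) = 6 - 6 = 0)
g(J) = √3 (g(J) = √(-2 + 5) = √3)
w(t) = -√3/2
y = -47 (y = -74 + 27 = -47)
(w(G(s, 0))*(-179))*y = (-√3/2*(-179))*(-47) = (179*√3/2)*(-47) = -8413*√3/2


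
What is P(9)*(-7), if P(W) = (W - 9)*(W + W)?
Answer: 0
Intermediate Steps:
P(W) = 2*W*(-9 + W) (P(W) = (-9 + W)*(2*W) = 2*W*(-9 + W))
P(9)*(-7) = (2*9*(-9 + 9))*(-7) = (2*9*0)*(-7) = 0*(-7) = 0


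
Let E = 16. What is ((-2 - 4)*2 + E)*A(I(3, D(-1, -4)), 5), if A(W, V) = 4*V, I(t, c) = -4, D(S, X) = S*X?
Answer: 80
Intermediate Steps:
((-2 - 4)*2 + E)*A(I(3, D(-1, -4)), 5) = ((-2 - 4)*2 + 16)*(4*5) = (-6*2 + 16)*20 = (-12 + 16)*20 = 4*20 = 80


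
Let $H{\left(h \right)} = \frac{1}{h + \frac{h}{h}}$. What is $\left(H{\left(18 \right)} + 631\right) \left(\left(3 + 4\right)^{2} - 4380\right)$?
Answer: $- \frac{51928690}{19} \approx -2.7331 \cdot 10^{6}$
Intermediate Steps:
$H{\left(h \right)} = \frac{1}{1 + h}$ ($H{\left(h \right)} = \frac{1}{h + 1} = \frac{1}{1 + h}$)
$\left(H{\left(18 \right)} + 631\right) \left(\left(3 + 4\right)^{2} - 4380\right) = \left(\frac{1}{1 + 18} + 631\right) \left(\left(3 + 4\right)^{2} - 4380\right) = \left(\frac{1}{19} + 631\right) \left(7^{2} - 4380\right) = \left(\frac{1}{19} + 631\right) \left(49 - 4380\right) = \frac{11990}{19} \left(-4331\right) = - \frac{51928690}{19}$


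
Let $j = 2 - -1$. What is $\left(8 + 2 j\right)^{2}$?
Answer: $196$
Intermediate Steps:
$j = 3$ ($j = 2 + 1 = 3$)
$\left(8 + 2 j\right)^{2} = \left(8 + 2 \cdot 3\right)^{2} = \left(8 + 6\right)^{2} = 14^{2} = 196$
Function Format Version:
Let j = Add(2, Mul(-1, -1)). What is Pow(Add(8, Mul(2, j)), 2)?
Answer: 196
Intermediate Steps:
j = 3 (j = Add(2, 1) = 3)
Pow(Add(8, Mul(2, j)), 2) = Pow(Add(8, Mul(2, 3)), 2) = Pow(Add(8, 6), 2) = Pow(14, 2) = 196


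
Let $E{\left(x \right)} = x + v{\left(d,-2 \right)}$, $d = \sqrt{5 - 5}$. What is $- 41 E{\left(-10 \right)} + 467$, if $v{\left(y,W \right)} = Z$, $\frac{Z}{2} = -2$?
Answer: $1041$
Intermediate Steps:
$Z = -4$ ($Z = 2 \left(-2\right) = -4$)
$d = 0$ ($d = \sqrt{0} = 0$)
$v{\left(y,W \right)} = -4$
$E{\left(x \right)} = -4 + x$ ($E{\left(x \right)} = x - 4 = -4 + x$)
$- 41 E{\left(-10 \right)} + 467 = - 41 \left(-4 - 10\right) + 467 = \left(-41\right) \left(-14\right) + 467 = 574 + 467 = 1041$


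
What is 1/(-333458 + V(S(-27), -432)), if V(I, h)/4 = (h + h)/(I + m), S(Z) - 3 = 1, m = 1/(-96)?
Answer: -383/128046190 ≈ -2.9911e-6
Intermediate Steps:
m = -1/96 ≈ -0.010417
S(Z) = 4 (S(Z) = 3 + 1 = 4)
V(I, h) = 8*h/(-1/96 + I) (V(I, h) = 4*((h + h)/(I - 1/96)) = 4*((2*h)/(-1/96 + I)) = 4*(2*h/(-1/96 + I)) = 8*h/(-1/96 + I))
1/(-333458 + V(S(-27), -432)) = 1/(-333458 + 768*(-432)/(-1 + 96*4)) = 1/(-333458 + 768*(-432)/(-1 + 384)) = 1/(-333458 + 768*(-432)/383) = 1/(-333458 + 768*(-432)*(1/383)) = 1/(-333458 - 331776/383) = 1/(-128046190/383) = -383/128046190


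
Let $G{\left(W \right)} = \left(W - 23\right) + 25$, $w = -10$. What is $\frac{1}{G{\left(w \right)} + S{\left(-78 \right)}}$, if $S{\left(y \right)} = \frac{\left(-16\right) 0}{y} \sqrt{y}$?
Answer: $- \frac{1}{8} \approx -0.125$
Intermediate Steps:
$G{\left(W \right)} = 2 + W$ ($G{\left(W \right)} = \left(-23 + W\right) + 25 = 2 + W$)
$S{\left(y \right)} = 0$ ($S{\left(y \right)} = \frac{0}{y} \sqrt{y} = 0 \sqrt{y} = 0$)
$\frac{1}{G{\left(w \right)} + S{\left(-78 \right)}} = \frac{1}{\left(2 - 10\right) + 0} = \frac{1}{-8 + 0} = \frac{1}{-8} = - \frac{1}{8}$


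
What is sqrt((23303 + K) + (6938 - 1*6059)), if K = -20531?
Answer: sqrt(3651) ≈ 60.424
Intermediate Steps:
sqrt((23303 + K) + (6938 - 1*6059)) = sqrt((23303 - 20531) + (6938 - 1*6059)) = sqrt(2772 + (6938 - 6059)) = sqrt(2772 + 879) = sqrt(3651)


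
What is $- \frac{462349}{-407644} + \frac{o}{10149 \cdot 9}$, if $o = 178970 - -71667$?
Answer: $\frac{144402089237}{37234610604} \approx 3.8782$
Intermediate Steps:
$o = 250637$ ($o = 178970 + 71667 = 250637$)
$- \frac{462349}{-407644} + \frac{o}{10149 \cdot 9} = - \frac{462349}{-407644} + \frac{250637}{10149 \cdot 9} = \left(-462349\right) \left(- \frac{1}{407644}\right) + \frac{250637}{91341} = \frac{462349}{407644} + 250637 \cdot \frac{1}{91341} = \frac{462349}{407644} + \frac{250637}{91341} = \frac{144402089237}{37234610604}$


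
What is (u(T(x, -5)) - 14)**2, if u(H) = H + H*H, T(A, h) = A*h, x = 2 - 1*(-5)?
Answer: 1382976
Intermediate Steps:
x = 7 (x = 2 + 5 = 7)
u(H) = H + H**2
(u(T(x, -5)) - 14)**2 = ((7*(-5))*(1 + 7*(-5)) - 14)**2 = (-35*(1 - 35) - 14)**2 = (-35*(-34) - 14)**2 = (1190 - 14)**2 = 1176**2 = 1382976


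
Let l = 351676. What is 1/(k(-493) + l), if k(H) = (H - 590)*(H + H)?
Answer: 1/1419514 ≈ 7.0447e-7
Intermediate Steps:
k(H) = 2*H*(-590 + H) (k(H) = (-590 + H)*(2*H) = 2*H*(-590 + H))
1/(k(-493) + l) = 1/(2*(-493)*(-590 - 493) + 351676) = 1/(2*(-493)*(-1083) + 351676) = 1/(1067838 + 351676) = 1/1419514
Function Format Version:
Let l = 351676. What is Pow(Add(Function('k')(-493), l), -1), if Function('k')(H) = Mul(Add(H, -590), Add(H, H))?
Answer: Rational(1, 1419514) ≈ 7.0447e-7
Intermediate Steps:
Function('k')(H) = Mul(2, H, Add(-590, H)) (Function('k')(H) = Mul(Add(-590, H), Mul(2, H)) = Mul(2, H, Add(-590, H)))
Pow(Add(Function('k')(-493), l), -1) = Pow(Add(Mul(2, -493, Add(-590, -493)), 351676), -1) = Pow(Add(Mul(2, -493, -1083), 351676), -1) = Pow(Add(1067838, 351676), -1) = Pow(1419514, -1) = Rational(1, 1419514)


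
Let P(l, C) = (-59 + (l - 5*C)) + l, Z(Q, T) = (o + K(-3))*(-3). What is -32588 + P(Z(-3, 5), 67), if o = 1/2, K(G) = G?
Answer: -32967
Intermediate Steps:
o = ½ ≈ 0.50000
Z(Q, T) = 15/2 (Z(Q, T) = (½ - 3)*(-3) = -5/2*(-3) = 15/2)
P(l, C) = -59 - 5*C + 2*l (P(l, C) = (-59 + l - 5*C) + l = -59 - 5*C + 2*l)
-32588 + P(Z(-3, 5), 67) = -32588 + (-59 - 5*67 + 2*(15/2)) = -32588 + (-59 - 335 + 15) = -32588 - 379 = -32967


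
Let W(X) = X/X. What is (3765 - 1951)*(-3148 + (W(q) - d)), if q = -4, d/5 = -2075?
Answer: 13111592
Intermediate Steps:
d = -10375 (d = 5*(-2075) = -10375)
W(X) = 1
(3765 - 1951)*(-3148 + (W(q) - d)) = (3765 - 1951)*(-3148 + (1 - 1*(-10375))) = 1814*(-3148 + (1 + 10375)) = 1814*(-3148 + 10376) = 1814*7228 = 13111592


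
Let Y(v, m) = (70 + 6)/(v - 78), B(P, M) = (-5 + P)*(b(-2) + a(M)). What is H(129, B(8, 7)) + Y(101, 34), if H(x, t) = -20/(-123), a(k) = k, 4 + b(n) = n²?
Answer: 9808/2829 ≈ 3.4669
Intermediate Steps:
b(n) = -4 + n²
B(P, M) = M*(-5 + P) (B(P, M) = (-5 + P)*((-4 + (-2)²) + M) = (-5 + P)*((-4 + 4) + M) = (-5 + P)*(0 + M) = (-5 + P)*M = M*(-5 + P))
H(x, t) = 20/123 (H(x, t) = -20*(-1/123) = 20/123)
Y(v, m) = 76/(-78 + v)
H(129, B(8, 7)) + Y(101, 34) = 20/123 + 76/(-78 + 101) = 20/123 + 76/23 = 9808/2829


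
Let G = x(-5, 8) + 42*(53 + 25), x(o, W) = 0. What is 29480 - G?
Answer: 26204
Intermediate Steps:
G = 3276 (G = 0 + 42*(53 + 25) = 0 + 42*78 = 0 + 3276 = 3276)
29480 - G = 29480 - 1*3276 = 29480 - 3276 = 26204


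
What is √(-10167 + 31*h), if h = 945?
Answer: 2*√4782 ≈ 138.30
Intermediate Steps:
√(-10167 + 31*h) = √(-10167 + 31*945) = √(-10167 + 29295) = √19128 = 2*√4782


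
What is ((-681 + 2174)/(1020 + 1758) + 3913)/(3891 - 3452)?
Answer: 10871807/1219542 ≈ 8.9147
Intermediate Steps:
((-681 + 2174)/(1020 + 1758) + 3913)/(3891 - 3452) = (1493/2778 + 3913)/439 = (1493*(1/2778) + 3913)*(1/439) = (1493/2778 + 3913)*(1/439) = (10871807/2778)*(1/439) = 10871807/1219542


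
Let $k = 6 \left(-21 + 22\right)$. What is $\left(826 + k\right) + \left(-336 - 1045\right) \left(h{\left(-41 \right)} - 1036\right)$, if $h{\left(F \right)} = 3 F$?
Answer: $1601411$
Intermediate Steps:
$k = 6$ ($k = 6 \cdot 1 = 6$)
$\left(826 + k\right) + \left(-336 - 1045\right) \left(h{\left(-41 \right)} - 1036\right) = \left(826 + 6\right) + \left(-336 - 1045\right) \left(3 \left(-41\right) - 1036\right) = 832 - 1381 \left(-123 - 1036\right) = 832 - -1600579 = 832 + 1600579 = 1601411$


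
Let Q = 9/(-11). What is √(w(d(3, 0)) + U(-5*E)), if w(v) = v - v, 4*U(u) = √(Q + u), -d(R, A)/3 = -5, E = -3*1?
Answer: √2*11^(¾)*39^(¼)/22 ≈ 0.97029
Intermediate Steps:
Q = -9/11 (Q = 9*(-1/11) = -9/11 ≈ -0.81818)
E = -3
d(R, A) = 15 (d(R, A) = -3*(-5) = 15)
U(u) = √(-9/11 + u)/4
w(v) = 0
√(w(d(3, 0)) + U(-5*E)) = √(0 + √(-99 + 121*(-5*(-3)))/44) = √(0 + √(-99 + 121*15)/44) = √(0 + √(-99 + 1815)/44) = √(0 + √1716/44) = √(0 + (2*√429)/44) = √(0 + √429/22) = √(√429/22) = √2*11^(¾)*39^(¼)/22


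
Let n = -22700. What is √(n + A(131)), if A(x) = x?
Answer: I*√22569 ≈ 150.23*I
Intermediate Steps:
√(n + A(131)) = √(-22700 + 131) = √(-22569) = I*√22569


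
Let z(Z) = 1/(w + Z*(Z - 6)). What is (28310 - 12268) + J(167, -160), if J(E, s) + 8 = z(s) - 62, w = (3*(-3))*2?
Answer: 423928825/26542 ≈ 15972.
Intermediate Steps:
w = -18 (w = -9*2 = -18)
z(Z) = 1/(-18 + Z*(-6 + Z)) (z(Z) = 1/(-18 + Z*(Z - 6)) = 1/(-18 + Z*(-6 + Z)))
J(E, s) = -70 + 1/(-18 + s**2 - 6*s) (J(E, s) = -8 + (1/(-18 + s**2 - 6*s) - 62) = -8 + (-62 + 1/(-18 + s**2 - 6*s)) = -70 + 1/(-18 + s**2 - 6*s))
(28310 - 12268) + J(167, -160) = (28310 - 12268) + (-1261 - 420*(-160) + 70*(-160)**2)/(18 - 1*(-160)**2 + 6*(-160)) = 16042 + (-1261 + 67200 + 70*25600)/(18 - 1*25600 - 960) = 16042 + (-1261 + 67200 + 1792000)/(18 - 25600 - 960) = 16042 + 1857939/(-26542) = 16042 - 1/26542*1857939 = 16042 - 1857939/26542 = 423928825/26542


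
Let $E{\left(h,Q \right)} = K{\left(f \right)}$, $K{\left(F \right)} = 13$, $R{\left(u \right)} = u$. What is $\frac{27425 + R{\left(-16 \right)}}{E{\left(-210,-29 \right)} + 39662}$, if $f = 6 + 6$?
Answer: $\frac{27409}{39675} \approx 0.69084$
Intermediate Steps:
$f = 12$
$E{\left(h,Q \right)} = 13$
$\frac{27425 + R{\left(-16 \right)}}{E{\left(-210,-29 \right)} + 39662} = \frac{27425 - 16}{13 + 39662} = \frac{27409}{39675}$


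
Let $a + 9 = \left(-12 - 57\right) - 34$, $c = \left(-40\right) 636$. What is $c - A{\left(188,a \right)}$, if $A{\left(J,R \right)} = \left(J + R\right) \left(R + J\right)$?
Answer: $-31216$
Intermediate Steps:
$c = -25440$
$a = -112$ ($a = -9 - 103 = -112$)
$A{\left(J,R \right)} = \left(J + R\right)^{2}$ ($A{\left(J,R \right)} = \left(J + R\right) \left(J + R\right) = \left(J + R\right)^{2}$)
$c - A{\left(188,a \right)} = -25440 - \left(188 - 112\right)^{2} = -25440 - 76^{2} = -25440 - 5776 = -31216$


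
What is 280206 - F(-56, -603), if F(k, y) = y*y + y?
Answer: -82800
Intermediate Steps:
F(k, y) = y + y² (F(k, y) = y² + y = y + y²)
280206 - F(-56, -603) = 280206 - (-603)*(1 - 603) = 280206 - (-603)*(-602) = 280206 - 1*363006 = 280206 - 363006 = -82800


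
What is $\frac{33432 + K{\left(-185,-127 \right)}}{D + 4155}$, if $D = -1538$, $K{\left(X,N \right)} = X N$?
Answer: $\frac{56927}{2617} \approx 21.753$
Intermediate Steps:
$K{\left(X,N \right)} = N X$
$\frac{33432 + K{\left(-185,-127 \right)}}{D + 4155} = \frac{33432 - -23495}{-1538 + 4155} = \frac{33432 + 23495}{2617} = 56927 \cdot \frac{1}{2617} = \frac{56927}{2617}$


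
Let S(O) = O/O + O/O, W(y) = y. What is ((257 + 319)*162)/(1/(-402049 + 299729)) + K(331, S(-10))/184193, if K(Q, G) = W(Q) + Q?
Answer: -1758616529540458/184193 ≈ -9.5477e+9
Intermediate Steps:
S(O) = 2 (S(O) = 1 + 1 = 2)
K(Q, G) = 2*Q (K(Q, G) = Q + Q = 2*Q)
((257 + 319)*162)/(1/(-402049 + 299729)) + K(331, S(-10))/184193 = ((257 + 319)*162)/(1/(-402049 + 299729)) + (2*331)/184193 = (576*162)/(1/(-102320)) + 662*(1/184193) = 93312/(-1/102320) + 662/184193 = 93312*(-102320) + 662/184193 = -9547683840 + 662/184193 = -1758616529540458/184193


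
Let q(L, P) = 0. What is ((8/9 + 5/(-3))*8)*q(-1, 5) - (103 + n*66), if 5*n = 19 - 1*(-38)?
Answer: -4277/5 ≈ -855.40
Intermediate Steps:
n = 57/5 (n = (19 - 1*(-38))/5 = (19 + 38)/5 = (1/5)*57 = 57/5 ≈ 11.400)
((8/9 + 5/(-3))*8)*q(-1, 5) - (103 + n*66) = ((8/9 + 5/(-3))*8)*0 - (103 + (57/5)*66) = ((8*(1/9) + 5*(-1/3))*8)*0 - (103 + 3762/5) = ((8/9 - 5/3)*8)*0 - 1*4277/5 = -7/9*8*0 - 4277/5 = -56/9*0 - 4277/5 = 0 - 4277/5 = -4277/5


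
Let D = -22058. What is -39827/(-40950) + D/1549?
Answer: -841583077/63431550 ≈ -13.268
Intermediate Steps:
-39827/(-40950) + D/1549 = -39827/(-40950) - 22058/1549 = -39827*(-1/40950) - 22058*1/1549 = 39827/40950 - 22058/1549 = -841583077/63431550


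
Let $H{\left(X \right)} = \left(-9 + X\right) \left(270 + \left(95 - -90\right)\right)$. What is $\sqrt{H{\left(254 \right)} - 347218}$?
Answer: $i \sqrt{235743} \approx 485.53 i$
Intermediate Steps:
$H{\left(X \right)} = -4095 + 455 X$ ($H{\left(X \right)} = \left(-9 + X\right) \left(270 + \left(95 + 90\right)\right) = \left(-9 + X\right) \left(270 + 185\right) = \left(-9 + X\right) 455 = -4095 + 455 X$)
$\sqrt{H{\left(254 \right)} - 347218} = \sqrt{\left(-4095 + 455 \cdot 254\right) - 347218} = \sqrt{\left(-4095 + 115570\right) - 347218} = \sqrt{111475 - 347218} = \sqrt{-235743} = i \sqrt{235743}$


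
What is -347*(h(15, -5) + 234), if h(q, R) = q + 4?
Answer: -87791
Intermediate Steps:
h(q, R) = 4 + q
-347*(h(15, -5) + 234) = -347*((4 + 15) + 234) = -347*(19 + 234) = -347*253 = -87791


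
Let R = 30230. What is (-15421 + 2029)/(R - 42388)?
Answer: 6696/6079 ≈ 1.1015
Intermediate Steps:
(-15421 + 2029)/(R - 42388) = (-15421 + 2029)/(30230 - 42388) = -13392/(-12158) = -13392*(-1/12158) = 6696/6079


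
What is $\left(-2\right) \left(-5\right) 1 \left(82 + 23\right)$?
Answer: $1050$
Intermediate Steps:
$\left(-2\right) \left(-5\right) 1 \left(82 + 23\right) = 10 \cdot 1 \cdot 105 = 10 \cdot 105 = 1050$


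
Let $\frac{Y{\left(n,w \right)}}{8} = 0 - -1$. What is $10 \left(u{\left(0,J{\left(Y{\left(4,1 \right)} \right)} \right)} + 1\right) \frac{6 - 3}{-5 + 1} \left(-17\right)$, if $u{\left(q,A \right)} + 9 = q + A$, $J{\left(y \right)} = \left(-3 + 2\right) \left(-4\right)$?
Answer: $-510$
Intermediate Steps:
$Y{\left(n,w \right)} = 8$ ($Y{\left(n,w \right)} = 8 \left(0 - -1\right) = 8 \left(0 + 1\right) = 8 \cdot 1 = 8$)
$J{\left(y \right)} = 4$ ($J{\left(y \right)} = \left(-1\right) \left(-4\right) = 4$)
$u{\left(q,A \right)} = -9 + A + q$ ($u{\left(q,A \right)} = -9 + \left(q + A\right) = -9 + \left(A + q\right) = -9 + A + q$)
$10 \left(u{\left(0,J{\left(Y{\left(4,1 \right)} \right)} \right)} + 1\right) \frac{6 - 3}{-5 + 1} \left(-17\right) = 10 \left(\left(-9 + 4 + 0\right) + 1\right) \frac{6 - 3}{-5 + 1} \left(-17\right) = 10 \left(-5 + 1\right) \frac{3}{-4} \left(-17\right) = 10 \left(- 4 \cdot 3 \left(- \frac{1}{4}\right)\right) \left(-17\right) = 10 \left(\left(-4\right) \left(- \frac{3}{4}\right)\right) \left(-17\right) = 10 \cdot 3 \left(-17\right) = 30 \left(-17\right) = -510$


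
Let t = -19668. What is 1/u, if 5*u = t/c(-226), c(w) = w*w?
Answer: -63845/4917 ≈ -12.985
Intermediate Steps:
c(w) = w²
u = -4917/63845 (u = (-19668/((-226)²))/5 = (-19668/51076)/5 = (-19668*1/51076)/5 = (⅕)*(-4917/12769) = -4917/63845 ≈ -0.077015)
1/u = 1/(-4917/63845) = -63845/4917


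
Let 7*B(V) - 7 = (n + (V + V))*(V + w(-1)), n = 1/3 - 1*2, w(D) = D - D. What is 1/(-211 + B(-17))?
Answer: -21/2591 ≈ -0.0081050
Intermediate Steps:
w(D) = 0
n = -5/3 (n = ⅓ - 2 = -5/3 ≈ -1.6667)
B(V) = 1 + V*(-5/3 + 2*V)/7 (B(V) = 1 + ((-5/3 + (V + V))*(V + 0))/7 = 1 + ((-5/3 + 2*V)*V)/7 = 1 + (V*(-5/3 + 2*V))/7 = 1 + V*(-5/3 + 2*V)/7)
1/(-211 + B(-17)) = 1/(-211 + (1 - 5/21*(-17) + (2/7)*(-17)²)) = 1/(-211 + (1 + 85/21 + (2/7)*289)) = 1/(-211 + (1 + 85/21 + 578/7)) = 1/(-211 + 1840/21) = 1/(-2591/21) = -21/2591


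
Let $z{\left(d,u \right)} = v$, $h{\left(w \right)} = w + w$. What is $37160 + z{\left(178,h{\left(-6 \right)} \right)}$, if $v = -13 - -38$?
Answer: $37185$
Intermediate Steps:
$h{\left(w \right)} = 2 w$
$v = 25$ ($v = -13 + 38 = 25$)
$z{\left(d,u \right)} = 25$
$37160 + z{\left(178,h{\left(-6 \right)} \right)} = 37160 + 25 = 37185$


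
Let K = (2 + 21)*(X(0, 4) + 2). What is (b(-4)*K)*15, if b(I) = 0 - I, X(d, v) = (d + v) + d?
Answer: 8280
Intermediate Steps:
X(d, v) = v + 2*d
b(I) = -I
K = 138 (K = (2 + 21)*((4 + 2*0) + 2) = 23*((4 + 0) + 2) = 23*(4 + 2) = 23*6 = 138)
(b(-4)*K)*15 = (-1*(-4)*138)*15 = (4*138)*15 = 552*15 = 8280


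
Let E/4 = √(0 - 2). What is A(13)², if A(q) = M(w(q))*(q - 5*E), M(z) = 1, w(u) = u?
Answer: (13 - 20*I*√2)² ≈ -631.0 - 735.39*I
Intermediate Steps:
E = 4*I*√2 (E = 4*√(0 - 2) = 4*√(-2) = 4*(I*√2) = 4*I*√2 ≈ 5.6569*I)
A(q) = q - 20*I*√2 (A(q) = 1*(q - 20*I*√2) = q - 20*I*√2)
A(13)² = (13 - 20*I*√2)²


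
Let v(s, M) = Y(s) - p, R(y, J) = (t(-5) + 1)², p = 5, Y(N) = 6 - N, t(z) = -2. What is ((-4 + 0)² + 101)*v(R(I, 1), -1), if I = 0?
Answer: 0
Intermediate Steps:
R(y, J) = 1 (R(y, J) = (-2 + 1)² = (-1)² = 1)
v(s, M) = 1 - s (v(s, M) = (6 - s) - 1*5 = (6 - s) - 5 = 1 - s)
((-4 + 0)² + 101)*v(R(I, 1), -1) = ((-4 + 0)² + 101)*(1 - 1*1) = ((-4)² + 101)*(1 - 1) = (16 + 101)*0 = 117*0 = 0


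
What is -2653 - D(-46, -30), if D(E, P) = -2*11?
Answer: -2631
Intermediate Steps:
D(E, P) = -22
-2653 - D(-46, -30) = -2653 - 1*(-22) = -2653 + 22 = -2631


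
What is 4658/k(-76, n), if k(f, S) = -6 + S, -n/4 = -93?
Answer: 2329/183 ≈ 12.727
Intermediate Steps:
n = 372 (n = -4*(-93) = 372)
4658/k(-76, n) = 4658/(-6 + 372) = 4658/366 = 4658*(1/366) = 2329/183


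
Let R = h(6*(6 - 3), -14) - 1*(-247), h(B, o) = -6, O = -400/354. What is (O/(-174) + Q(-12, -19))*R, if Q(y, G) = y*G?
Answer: 846168352/15399 ≈ 54950.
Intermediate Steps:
Q(y, G) = G*y
O = -200/177 (O = -400*1/354 = -200/177 ≈ -1.1299)
R = 241 (R = -6 - 1*(-247) = -6 + 247 = 241)
(O/(-174) + Q(-12, -19))*R = (-200/177/(-174) - 19*(-12))*241 = (-200/177*(-1/174) + 228)*241 = (100/15399 + 228)*241 = (3511072/15399)*241 = 846168352/15399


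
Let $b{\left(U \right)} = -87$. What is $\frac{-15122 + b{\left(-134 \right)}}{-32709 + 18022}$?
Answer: $\frac{15209}{14687} \approx 1.0355$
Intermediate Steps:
$\frac{-15122 + b{\left(-134 \right)}}{-32709 + 18022} = \frac{-15122 - 87}{-32709 + 18022} = - \frac{15209}{-14687} = \left(-15209\right) \left(- \frac{1}{14687}\right) = \frac{15209}{14687}$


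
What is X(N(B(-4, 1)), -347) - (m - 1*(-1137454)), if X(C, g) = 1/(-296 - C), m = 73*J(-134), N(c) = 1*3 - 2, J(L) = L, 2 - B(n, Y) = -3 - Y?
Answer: -334918585/297 ≈ -1.1277e+6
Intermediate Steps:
B(n, Y) = 5 + Y (B(n, Y) = 2 - (-3 - Y) = 2 + (3 + Y) = 5 + Y)
N(c) = 1 (N(c) = 3 - 2 = 1)
m = -9782 (m = 73*(-134) = -9782)
X(N(B(-4, 1)), -347) - (m - 1*(-1137454)) = -1/(296 + 1) - (-9782 - 1*(-1137454)) = -1/297 - (-9782 + 1137454) = -1*1/297 - 1*1127672 = -1/297 - 1127672 = -334918585/297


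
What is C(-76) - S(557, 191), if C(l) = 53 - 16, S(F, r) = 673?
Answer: -636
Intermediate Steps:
C(l) = 37
C(-76) - S(557, 191) = 37 - 1*673 = 37 - 673 = -636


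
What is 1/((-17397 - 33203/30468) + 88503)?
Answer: 30468/2166424405 ≈ 1.4064e-5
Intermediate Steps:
1/((-17397 - 33203/30468) + 88503) = 1/(-530084999/30468 + 88503) = 1/(2166424405/30468) = 30468/2166424405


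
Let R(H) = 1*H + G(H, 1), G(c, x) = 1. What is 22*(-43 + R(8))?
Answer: -748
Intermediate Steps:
R(H) = 1 + H (R(H) = 1*H + 1 = H + 1 = 1 + H)
22*(-43 + R(8)) = 22*(-43 + (1 + 8)) = 22*(-43 + 9) = 22*(-34) = -748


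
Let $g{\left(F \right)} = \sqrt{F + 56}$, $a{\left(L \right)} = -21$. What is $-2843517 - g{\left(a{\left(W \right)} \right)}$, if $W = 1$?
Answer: $-2843517 - \sqrt{35} \approx -2.8435 \cdot 10^{6}$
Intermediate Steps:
$g{\left(F \right)} = \sqrt{56 + F}$
$-2843517 - g{\left(a{\left(W \right)} \right)} = -2843517 - \sqrt{56 - 21} = -2843517 - \sqrt{35}$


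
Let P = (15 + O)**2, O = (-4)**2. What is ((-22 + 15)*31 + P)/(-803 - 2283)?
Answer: -372/1543 ≈ -0.24109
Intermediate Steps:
O = 16
P = 961 (P = (15 + 16)**2 = 31**2 = 961)
((-22 + 15)*31 + P)/(-803 - 2283) = ((-22 + 15)*31 + 961)/(-803 - 2283) = (-7*31 + 961)/(-3086) = (-217 + 961)*(-1/3086) = 744*(-1/3086) = -372/1543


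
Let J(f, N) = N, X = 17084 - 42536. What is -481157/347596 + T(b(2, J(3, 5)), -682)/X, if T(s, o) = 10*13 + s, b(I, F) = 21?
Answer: -768680935/552938337 ≈ -1.3902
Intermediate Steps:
X = -25452
T(s, o) = 130 + s
-481157/347596 + T(b(2, J(3, 5)), -682)/X = -481157/347596 + (130 + 21)/(-25452) = -481157*1/347596 + 151*(-1/25452) = -481157/347596 - 151/25452 = -768680935/552938337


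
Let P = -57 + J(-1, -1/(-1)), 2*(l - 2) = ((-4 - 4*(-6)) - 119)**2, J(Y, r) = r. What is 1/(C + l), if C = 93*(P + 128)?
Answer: 2/23197 ≈ 8.6218e-5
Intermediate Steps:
l = 9805/2 (l = 2 + ((-4 - 4*(-6)) - 119)**2/2 = 2 + ((-4 + 24) - 119)**2/2 = 2 + (20 - 119)**2/2 = 2 + (1/2)*(-99)**2 = 2 + (1/2)*9801 = 2 + 9801/2 = 9805/2 ≈ 4902.5)
P = -56 (P = -57 - 1/(-1) = -57 - 1*(-1) = -57 + 1 = -56)
C = 6696 (C = 93*(-56 + 128) = 93*72 = 6696)
1/(C + l) = 1/(6696 + 9805/2) = 1/(23197/2) = 2/23197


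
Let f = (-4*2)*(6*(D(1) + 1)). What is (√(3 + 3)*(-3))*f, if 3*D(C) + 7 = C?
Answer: -144*√6 ≈ -352.73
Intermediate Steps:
D(C) = -7/3 + C/3
f = 48 (f = (-4*2)*(6*((-7/3 + (⅓)*1) + 1)) = -48*((-7/3 + ⅓) + 1) = -48*(-2 + 1) = -48*(-1) = -8*(-6) = 48)
(√(3 + 3)*(-3))*f = (√(3 + 3)*(-3))*48 = (√6*(-3))*48 = -3*√6*48 = -144*√6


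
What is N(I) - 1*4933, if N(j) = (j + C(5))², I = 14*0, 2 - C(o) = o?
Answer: -4924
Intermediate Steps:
C(o) = 2 - o
I = 0
N(j) = (-3 + j)² (N(j) = (j + (2 - 1*5))² = (j + (2 - 5))² = (j - 3)² = (-3 + j)²)
N(I) - 1*4933 = (-3 + 0)² - 1*4933 = (-3)² - 4933 = 9 - 4933 = -4924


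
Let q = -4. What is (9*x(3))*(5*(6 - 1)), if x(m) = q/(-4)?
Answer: 225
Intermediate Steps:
x(m) = 1 (x(m) = -4/(-4) = -4*(-1/4) = 1)
(9*x(3))*(5*(6 - 1)) = (9*1)*(5*(6 - 1)) = 9*(5*5) = 9*25 = 225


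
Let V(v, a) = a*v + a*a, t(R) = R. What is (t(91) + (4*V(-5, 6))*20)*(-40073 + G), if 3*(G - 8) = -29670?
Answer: -28524305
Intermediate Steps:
G = -9882 (G = 8 + (⅓)*(-29670) = 8 - 9890 = -9882)
V(v, a) = a² + a*v (V(v, a) = a*v + a² = a² + a*v)
(t(91) + (4*V(-5, 6))*20)*(-40073 + G) = (91 + (4*(6*(6 - 5)))*20)*(-40073 - 9882) = (91 + (4*(6*1))*20)*(-49955) = (91 + (4*6)*20)*(-49955) = (91 + 24*20)*(-49955) = (91 + 480)*(-49955) = 571*(-49955) = -28524305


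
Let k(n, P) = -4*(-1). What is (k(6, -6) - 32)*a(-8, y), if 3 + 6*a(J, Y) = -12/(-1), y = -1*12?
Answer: -42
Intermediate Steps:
k(n, P) = 4
y = -12
a(J, Y) = 3/2 (a(J, Y) = -½ + (-12/(-1))/6 = -½ + (-12*(-1))/6 = -½ + (⅙)*12 = -½ + 2 = 3/2)
(k(6, -6) - 32)*a(-8, y) = (4 - 32)*(3/2) = -28*3/2 = -42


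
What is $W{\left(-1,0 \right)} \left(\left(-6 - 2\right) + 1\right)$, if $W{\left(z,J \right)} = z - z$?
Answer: $0$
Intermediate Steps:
$W{\left(z,J \right)} = 0$
$W{\left(-1,0 \right)} \left(\left(-6 - 2\right) + 1\right) = 0 \left(\left(-6 - 2\right) + 1\right) = 0 \left(-8 + 1\right) = 0 \left(-7\right) = 0$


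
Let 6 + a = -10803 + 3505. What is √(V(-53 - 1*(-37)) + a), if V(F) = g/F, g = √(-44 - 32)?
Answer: √(-116864 - 2*I*√19)/4 ≈ 0.0031877 - 85.464*I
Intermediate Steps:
g = 2*I*√19 (g = √(-76) = 2*I*√19 ≈ 8.7178*I)
V(F) = 2*I*√19/F (V(F) = (2*I*√19)/F = 2*I*√19/F)
a = -7304 (a = -6 + (-10803 + 3505) = -6 - 7298 = -7304)
√(V(-53 - 1*(-37)) + a) = √(2*I*√19/(-53 - 1*(-37)) - 7304) = √(2*I*√19/(-53 + 37) - 7304) = √(2*I*√19/(-16) - 7304) = √(2*I*√19*(-1/16) - 7304) = √(-I*√19/8 - 7304) = √(-7304 - I*√19/8)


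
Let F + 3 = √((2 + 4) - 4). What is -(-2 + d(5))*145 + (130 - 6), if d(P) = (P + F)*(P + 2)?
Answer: -1616 - 1015*√2 ≈ -3051.4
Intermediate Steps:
F = -3 + √2 (F = -3 + √((2 + 4) - 4) = -3 + √(6 - 4) = -3 + √2 ≈ -1.5858)
d(P) = (2 + P)*(-3 + P + √2) (d(P) = (P + (-3 + √2))*(P + 2) = (-3 + P + √2)*(2 + P) = (2 + P)*(-3 + P + √2))
-(-2 + d(5))*145 + (130 - 6) = -(-2 + (-6 + 5² - 1*5 + 2*√2 + 5*√2))*145 + (130 - 6) = -(-2 + (-6 + 25 - 5 + 2*√2 + 5*√2))*145 + 124 = -(-2 + (14 + 7*√2))*145 + 124 = -(12 + 7*√2)*145 + 124 = (-12 - 7*√2)*145 + 124 = (-1740 - 1015*√2) + 124 = -1616 - 1015*√2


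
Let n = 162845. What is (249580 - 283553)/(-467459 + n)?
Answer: 33973/304614 ≈ 0.11153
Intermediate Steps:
(249580 - 283553)/(-467459 + n) = (249580 - 283553)/(-467459 + 162845) = -33973/(-304614) = -33973*(-1/304614) = 33973/304614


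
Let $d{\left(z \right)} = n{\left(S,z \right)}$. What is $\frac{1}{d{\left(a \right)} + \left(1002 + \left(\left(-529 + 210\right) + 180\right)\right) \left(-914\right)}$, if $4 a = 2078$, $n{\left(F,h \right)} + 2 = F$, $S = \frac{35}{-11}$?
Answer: $- \frac{11}{8676659} \approx -1.2678 \cdot 10^{-6}$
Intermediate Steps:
$S = - \frac{35}{11}$ ($S = 35 \left(- \frac{1}{11}\right) = - \frac{35}{11} \approx -3.1818$)
$n{\left(F,h \right)} = -2 + F$
$a = \frac{1039}{2}$ ($a = \frac{1}{4} \cdot 2078 = \frac{1039}{2} \approx 519.5$)
$d{\left(z \right)} = - \frac{57}{11}$ ($d{\left(z \right)} = -2 - \frac{35}{11} = - \frac{57}{11}$)
$\frac{1}{d{\left(a \right)} + \left(1002 + \left(\left(-529 + 210\right) + 180\right)\right) \left(-914\right)} = \frac{1}{- \frac{57}{11} + \left(1002 + \left(\left(-529 + 210\right) + 180\right)\right) \left(-914\right)} = \frac{1}{- \frac{57}{11} + \left(1002 + \left(-319 + 180\right)\right) \left(-914\right)} = \frac{1}{- \frac{57}{11} + \left(1002 - 139\right) \left(-914\right)} = \frac{1}{- \frac{57}{11} + 863 \left(-914\right)} = \frac{1}{- \frac{57}{11} - 788782} = \frac{1}{- \frac{8676659}{11}} = - \frac{11}{8676659}$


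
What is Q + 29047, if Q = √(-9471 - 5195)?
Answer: 29047 + I*√14666 ≈ 29047.0 + 121.1*I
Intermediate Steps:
Q = I*√14666 (Q = √(-14666) = I*√14666 ≈ 121.1*I)
Q + 29047 = I*√14666 + 29047 = 29047 + I*√14666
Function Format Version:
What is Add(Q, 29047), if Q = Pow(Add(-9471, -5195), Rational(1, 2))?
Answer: Add(29047, Mul(I, Pow(14666, Rational(1, 2)))) ≈ Add(29047., Mul(121.10, I))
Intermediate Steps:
Q = Mul(I, Pow(14666, Rational(1, 2))) (Q = Pow(-14666, Rational(1, 2)) = Mul(I, Pow(14666, Rational(1, 2))) ≈ Mul(121.10, I))
Add(Q, 29047) = Add(Mul(I, Pow(14666, Rational(1, 2))), 29047) = Add(29047, Mul(I, Pow(14666, Rational(1, 2))))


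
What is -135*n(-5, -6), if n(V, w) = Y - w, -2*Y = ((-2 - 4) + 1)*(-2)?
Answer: -135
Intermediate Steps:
Y = -5 (Y = -((-2 - 4) + 1)*(-2)/2 = -(-6 + 1)*(-2)/2 = -(-5)*(-2)/2 = -½*10 = -5)
n(V, w) = -5 - w
-135*n(-5, -6) = -135*(-5 - 1*(-6)) = -135*(-5 + 6) = -135*1 = -135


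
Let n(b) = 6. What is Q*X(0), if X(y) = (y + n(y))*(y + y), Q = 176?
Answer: 0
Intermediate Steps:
X(y) = 2*y*(6 + y) (X(y) = (y + 6)*(y + y) = (6 + y)*(2*y) = 2*y*(6 + y))
Q*X(0) = 176*(2*0*(6 + 0)) = 176*(2*0*6) = 176*0 = 0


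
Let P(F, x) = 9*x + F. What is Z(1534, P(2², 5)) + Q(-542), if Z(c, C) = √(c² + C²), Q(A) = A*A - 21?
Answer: 293743 + √2355557 ≈ 2.9528e+5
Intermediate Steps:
Q(A) = -21 + A² (Q(A) = A² - 21 = -21 + A²)
P(F, x) = F + 9*x
Z(c, C) = √(C² + c²)
Z(1534, P(2², 5)) + Q(-542) = √((2² + 9*5)² + 1534²) + (-21 + (-542)²) = √((4 + 45)² + 2353156) + (-21 + 293764) = √(49² + 2353156) + 293743 = √(2401 + 2353156) + 293743 = √2355557 + 293743 = 293743 + √2355557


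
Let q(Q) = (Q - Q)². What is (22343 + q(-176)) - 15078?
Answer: 7265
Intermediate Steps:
q(Q) = 0 (q(Q) = 0² = 0)
(22343 + q(-176)) - 15078 = (22343 + 0) - 15078 = 22343 - 15078 = 7265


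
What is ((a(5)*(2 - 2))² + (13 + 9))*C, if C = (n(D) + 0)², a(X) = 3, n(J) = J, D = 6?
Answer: 792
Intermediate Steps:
C = 36 (C = (6 + 0)² = 6² = 36)
((a(5)*(2 - 2))² + (13 + 9))*C = ((3*(2 - 2))² + (13 + 9))*36 = ((3*0)² + 22)*36 = (0² + 22)*36 = (0 + 22)*36 = 22*36 = 792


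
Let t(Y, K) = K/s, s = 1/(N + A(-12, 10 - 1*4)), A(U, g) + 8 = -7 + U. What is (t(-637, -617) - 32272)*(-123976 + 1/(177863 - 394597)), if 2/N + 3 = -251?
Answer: 26631129823818045/13762609 ≈ 1.9350e+9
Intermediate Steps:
N = -1/127 (N = 2/(-3 - 251) = 2/(-254) = 2*(-1/254) = -1/127 ≈ -0.0078740)
A(U, g) = -15 + U (A(U, g) = -8 + (-7 + U) = -15 + U)
s = -127/3430 (s = 1/(-1/127 + (-15 - 12)) = 1/(-1/127 - 27) = 1/(-3430/127) = -127/3430 ≈ -0.037026)
t(Y, K) = -3430*K/127 (t(Y, K) = K/(-127/3430) = K*(-3430/127) = -3430*K/127)
(t(-637, -617) - 32272)*(-123976 + 1/(177863 - 394597)) = (-3430/127*(-617) - 32272)*(-123976 + 1/(177863 - 394597)) = (2116310/127 - 32272)*(-123976 + 1/(-216734)) = -1982234*(-123976 - 1/216734)/127 = -1982234/127*(-26869814385/216734) = 26631129823818045/13762609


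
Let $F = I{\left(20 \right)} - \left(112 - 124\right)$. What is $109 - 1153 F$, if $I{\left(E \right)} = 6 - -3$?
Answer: $-24104$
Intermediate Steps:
$I{\left(E \right)} = 9$ ($I{\left(E \right)} = 6 + 3 = 9$)
$F = 21$ ($F = 9 - \left(112 - 124\right) = 9 - -12 = 9 + 12 = 21$)
$109 - 1153 F = 109 - 24213 = -24104$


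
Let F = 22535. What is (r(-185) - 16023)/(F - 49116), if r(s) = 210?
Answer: 15813/26581 ≈ 0.59490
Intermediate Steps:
(r(-185) - 16023)/(F - 49116) = (210 - 16023)/(22535 - 49116) = -15813/(-26581) = -15813*(-1/26581) = 15813/26581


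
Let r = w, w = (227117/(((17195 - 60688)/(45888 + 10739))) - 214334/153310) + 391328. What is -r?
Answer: -318809182901644/3333955915 ≈ -95625.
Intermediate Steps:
w = 318809182901644/3333955915 (w = (227117/((-43493/56627)) - 214334*1/153310) + 391328 = (227117/((-43493*1/56627)) - 107167/76655) + 391328 = (227117/(-43493/56627) - 107167/76655) + 391328 = (227117*(-56627/43493) - 107167/76655) + 391328 = (-12860954359/43493 - 107167/76655) + 391328 = -985861117403476/3333955915 + 391328 = 318809182901644/3333955915 ≈ 95625.)
r = 318809182901644/3333955915 ≈ 95625.
-r = -1*318809182901644/3333955915 = -318809182901644/3333955915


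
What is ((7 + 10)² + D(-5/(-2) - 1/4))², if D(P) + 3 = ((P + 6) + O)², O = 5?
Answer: 54538225/256 ≈ 2.1304e+5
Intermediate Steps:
D(P) = -3 + (11 + P)² (D(P) = -3 + ((P + 6) + 5)² = -3 + ((6 + P) + 5)² = -3 + (11 + P)²)
((7 + 10)² + D(-5/(-2) - 1/4))² = ((7 + 10)² + (-3 + (11 + (-5/(-2) - 1/4))²))² = (17² + (-3 + (11 + (-5*(-½) - 1*¼))²))² = (289 + (-3 + (11 + (5/2 - ¼))²))² = (289 + (-3 + (11 + 9/4)²))² = (289 + (-3 + (53/4)²))² = (289 + (-3 + 2809/16))² = (289 + 2761/16)² = (7385/16)² = 54538225/256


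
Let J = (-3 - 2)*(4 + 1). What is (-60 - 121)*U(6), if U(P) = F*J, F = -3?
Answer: -13575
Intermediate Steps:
J = -25 (J = -5*5 = -25)
U(P) = 75 (U(P) = -3*(-25) = 75)
(-60 - 121)*U(6) = (-60 - 121)*75 = -181*75 = -13575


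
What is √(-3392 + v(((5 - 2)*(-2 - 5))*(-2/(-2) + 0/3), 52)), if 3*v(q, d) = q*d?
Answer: 2*I*√939 ≈ 61.286*I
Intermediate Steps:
v(q, d) = d*q/3 (v(q, d) = (q*d)/3 = (d*q)/3 = d*q/3)
√(-3392 + v(((5 - 2)*(-2 - 5))*(-2/(-2) + 0/3), 52)) = √(-3392 + (⅓)*52*(((5 - 2)*(-2 - 5))*(-2/(-2) + 0/3))) = √(-3392 + (⅓)*52*((3*(-7))*(-2*(-½) + 0*(⅓)))) = √(-3392 + (⅓)*52*(-21*(1 + 0))) = √(-3392 + (⅓)*52*(-21*1)) = √(-3392 + (⅓)*52*(-21)) = √(-3392 - 364) = √(-3756) = 2*I*√939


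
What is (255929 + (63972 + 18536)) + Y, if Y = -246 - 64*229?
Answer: 323535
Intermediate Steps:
Y = -14902 (Y = -246 - 14656 = -14902)
(255929 + (63972 + 18536)) + Y = (255929 + (63972 + 18536)) - 14902 = (255929 + 82508) - 14902 = 338437 - 14902 = 323535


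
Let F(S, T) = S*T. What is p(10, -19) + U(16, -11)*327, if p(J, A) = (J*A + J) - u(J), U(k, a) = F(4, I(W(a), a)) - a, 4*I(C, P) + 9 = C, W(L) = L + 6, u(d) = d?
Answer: -1171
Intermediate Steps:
W(L) = 6 + L
I(C, P) = -9/4 + C/4
U(k, a) = -3 (U(k, a) = 4*(-9/4 + (6 + a)/4) - a = 4*(-9/4 + (3/2 + a/4)) - a = 4*(-3/4 + a/4) - a = (-3 + a) - a = -3)
p(J, A) = A*J (p(J, A) = (J*A + J) - J = (A*J + J) - J = (J + A*J) - J = A*J)
p(10, -19) + U(16, -11)*327 = -19*10 - 3*327 = -190 - 981 = -1171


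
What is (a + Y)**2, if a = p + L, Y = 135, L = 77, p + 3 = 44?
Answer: 64009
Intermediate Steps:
p = 41 (p = -3 + 44 = 41)
a = 118 (a = 41 + 77 = 118)
(a + Y)**2 = (118 + 135)**2 = 253**2 = 64009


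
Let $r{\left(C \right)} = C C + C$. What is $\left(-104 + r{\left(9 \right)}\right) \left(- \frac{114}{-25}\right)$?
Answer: $- \frac{1596}{25} \approx -63.84$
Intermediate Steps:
$r{\left(C \right)} = C + C^{2}$ ($r{\left(C \right)} = C^{2} + C = C + C^{2}$)
$\left(-104 + r{\left(9 \right)}\right) \left(- \frac{114}{-25}\right) = \left(-104 + 9 \left(1 + 9\right)\right) \left(- \frac{114}{-25}\right) = \left(-104 + 9 \cdot 10\right) \left(\left(-114\right) \left(- \frac{1}{25}\right)\right) = \left(-104 + 90\right) \frac{114}{25} = \left(-14\right) \frac{114}{25} = - \frac{1596}{25}$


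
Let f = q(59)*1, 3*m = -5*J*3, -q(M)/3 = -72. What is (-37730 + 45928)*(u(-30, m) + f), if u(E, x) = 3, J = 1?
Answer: 1795362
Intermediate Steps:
q(M) = 216 (q(M) = -3*(-72) = 216)
m = -5 (m = (-5*1*3)/3 = (-5*3)/3 = (⅓)*(-15) = -5)
f = 216 (f = 216*1 = 216)
(-37730 + 45928)*(u(-30, m) + f) = (-37730 + 45928)*(3 + 216) = 8198*219 = 1795362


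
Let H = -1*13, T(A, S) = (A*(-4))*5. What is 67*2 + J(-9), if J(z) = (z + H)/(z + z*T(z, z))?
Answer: 218308/1629 ≈ 134.01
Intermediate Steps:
T(A, S) = -20*A (T(A, S) = -4*A*5 = -20*A)
H = -13
J(z) = (-13 + z)/(z - 20*z²) (J(z) = (z - 13)/(z + z*(-20*z)) = (-13 + z)/(z - 20*z²))
67*2 + J(-9) = 67*2 + (13 - 1*(-9))/((-9)*(-1 + 20*(-9))) = 134 - (13 + 9)/(9*(-1 - 180)) = 134 - ⅑*22/(-181) = 134 - ⅑*(-1/181)*22 = 134 + 22/1629 = 218308/1629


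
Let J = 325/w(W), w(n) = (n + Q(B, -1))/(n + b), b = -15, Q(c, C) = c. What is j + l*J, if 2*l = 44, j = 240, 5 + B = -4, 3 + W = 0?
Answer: 10965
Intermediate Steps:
W = -3 (W = -3 + 0 = -3)
B = -9 (B = -5 - 4 = -9)
l = 22 (l = (½)*44 = 22)
w(n) = (-9 + n)/(-15 + n) (w(n) = (n - 9)/(n - 15) = (-9 + n)/(-15 + n))
J = 975/2 (J = 325/(((-9 - 3)/(-15 - 3))) = 325/((-12/(-18))) = 325/((-1/18*(-12))) = 325/(⅔) = 325*(3/2) = 975/2 ≈ 487.50)
j + l*J = 240 + 22*(975/2) = 240 + 10725 = 10965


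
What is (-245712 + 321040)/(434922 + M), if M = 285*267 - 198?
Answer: 75328/510819 ≈ 0.14747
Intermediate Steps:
M = 75897 (M = 76095 - 198 = 75897)
(-245712 + 321040)/(434922 + M) = (-245712 + 321040)/(434922 + 75897) = 75328/510819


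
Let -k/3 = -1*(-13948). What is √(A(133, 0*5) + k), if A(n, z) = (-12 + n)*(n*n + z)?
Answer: 5*√83941 ≈ 1448.6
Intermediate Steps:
k = -41844 (k = -(-3)*(-13948) = -3*13948 = -41844)
A(n, z) = (-12 + n)*(z + n²) (A(n, z) = (-12 + n)*(n² + z) = (-12 + n)*(z + n²))
√(A(133, 0*5) + k) = √((133³ - 0*5 - 12*133² + 133*(0*5)) - 41844) = √((2352637 - 12*0 - 12*17689 + 133*0) - 41844) = √((2352637 + 0 - 212268 + 0) - 41844) = √(2140369 - 41844) = √2098525 = 5*√83941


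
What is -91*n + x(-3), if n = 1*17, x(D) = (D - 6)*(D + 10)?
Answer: -1610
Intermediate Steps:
x(D) = (-6 + D)*(10 + D)
n = 17
-91*n + x(-3) = -91*17 + (-60 + (-3)² + 4*(-3)) = -1547 + (-60 + 9 - 12) = -1547 - 63 = -1610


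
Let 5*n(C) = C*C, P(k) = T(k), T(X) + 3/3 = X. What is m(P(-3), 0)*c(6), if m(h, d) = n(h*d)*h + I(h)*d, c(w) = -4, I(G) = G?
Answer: 0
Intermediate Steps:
T(X) = -1 + X
P(k) = -1 + k
n(C) = C**2/5 (n(C) = (C*C)/5 = C**2/5)
m(h, d) = d*h + d**2*h**3/5 (m(h, d) = ((h*d)**2/5)*h + h*d = ((d*h)**2/5)*h + d*h = ((d**2*h**2)/5)*h + d*h = (d**2*h**2/5)*h + d*h = d**2*h**3/5 + d*h = d*h + d**2*h**3/5)
m(P(-3), 0)*c(6) = ((1/5)*0*(-1 - 3)*(5 + 0*(-1 - 3)**2))*(-4) = ((1/5)*0*(-4)*(5 + 0*(-4)**2))*(-4) = ((1/5)*0*(-4)*(5 + 0*16))*(-4) = ((1/5)*0*(-4)*(5 + 0))*(-4) = ((1/5)*0*(-4)*5)*(-4) = 0*(-4) = 0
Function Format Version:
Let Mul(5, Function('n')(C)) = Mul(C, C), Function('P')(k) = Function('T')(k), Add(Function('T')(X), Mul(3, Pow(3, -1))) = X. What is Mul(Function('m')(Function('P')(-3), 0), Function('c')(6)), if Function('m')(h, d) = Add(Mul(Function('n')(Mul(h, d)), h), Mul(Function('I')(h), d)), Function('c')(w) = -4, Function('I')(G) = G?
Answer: 0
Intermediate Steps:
Function('T')(X) = Add(-1, X)
Function('P')(k) = Add(-1, k)
Function('n')(C) = Mul(Rational(1, 5), Pow(C, 2)) (Function('n')(C) = Mul(Rational(1, 5), Mul(C, C)) = Mul(Rational(1, 5), Pow(C, 2)))
Function('m')(h, d) = Add(Mul(d, h), Mul(Rational(1, 5), Pow(d, 2), Pow(h, 3))) (Function('m')(h, d) = Add(Mul(Mul(Rational(1, 5), Pow(Mul(h, d), 2)), h), Mul(h, d)) = Add(Mul(Mul(Rational(1, 5), Pow(Mul(d, h), 2)), h), Mul(d, h)) = Add(Mul(Mul(Rational(1, 5), Mul(Pow(d, 2), Pow(h, 2))), h), Mul(d, h)) = Add(Mul(Mul(Rational(1, 5), Pow(d, 2), Pow(h, 2)), h), Mul(d, h)) = Add(Mul(Rational(1, 5), Pow(d, 2), Pow(h, 3)), Mul(d, h)) = Add(Mul(d, h), Mul(Rational(1, 5), Pow(d, 2), Pow(h, 3))))
Mul(Function('m')(Function('P')(-3), 0), Function('c')(6)) = Mul(Mul(Rational(1, 5), 0, Add(-1, -3), Add(5, Mul(0, Pow(Add(-1, -3), 2)))), -4) = Mul(Mul(Rational(1, 5), 0, -4, Add(5, Mul(0, Pow(-4, 2)))), -4) = Mul(Mul(Rational(1, 5), 0, -4, Add(5, Mul(0, 16))), -4) = Mul(Mul(Rational(1, 5), 0, -4, Add(5, 0)), -4) = Mul(Mul(Rational(1, 5), 0, -4, 5), -4) = Mul(0, -4) = 0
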